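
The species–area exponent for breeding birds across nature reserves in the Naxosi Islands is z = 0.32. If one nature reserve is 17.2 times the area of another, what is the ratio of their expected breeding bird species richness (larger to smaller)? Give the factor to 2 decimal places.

S₂/S₁ = (A₂/A₁)^z = 17.2^0.32
ln(S₂/S₁) = 0.32 × ln 17.2 = 0.32 × 2.8449 = 0.9104
S₂/S₁ = e^0.9104 ≈ 2.485

2.49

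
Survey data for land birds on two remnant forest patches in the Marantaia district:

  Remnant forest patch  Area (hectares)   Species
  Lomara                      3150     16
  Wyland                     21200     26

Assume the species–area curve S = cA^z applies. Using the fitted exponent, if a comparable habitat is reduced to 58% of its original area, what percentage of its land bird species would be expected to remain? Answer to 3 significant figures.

z = ln(26/16) / ln(21200/3150) = 0.4855 / 1.9066 = 0.2546
S_new/S_old = (A_new/A_old)^z = 0.58^0.2546 = exp(0.2546 × -0.5447) = 0.8705

87.0%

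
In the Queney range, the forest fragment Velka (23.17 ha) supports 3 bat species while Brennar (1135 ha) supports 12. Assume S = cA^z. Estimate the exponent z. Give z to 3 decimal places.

0.356

Taking logs: ln S = ln c + z ln A, so z = (ln S₂ − ln S₁)/(ln A₂ − ln A₁).
z = ln(12/3) / ln(1135/23.17) = ln(4) / ln(48.99) = 1.3863 / 3.8915 = 0.3562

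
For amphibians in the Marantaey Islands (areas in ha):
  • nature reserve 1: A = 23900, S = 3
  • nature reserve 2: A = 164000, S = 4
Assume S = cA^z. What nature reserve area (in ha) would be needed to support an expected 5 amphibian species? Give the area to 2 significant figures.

730000 ha

z = ln(4/3) / ln(164000/23900) = 0.2877 / 1.9260 = 0.1494
c = 3 / 23900^0.1494 = 3 / 4.508 = 0.6655
A = (5/0.6655)^(1/0.1494) ⇒ ln A = ln(7.514)/0.1494 = 13.5015
A = e^13.5015 ≈ 730536 ha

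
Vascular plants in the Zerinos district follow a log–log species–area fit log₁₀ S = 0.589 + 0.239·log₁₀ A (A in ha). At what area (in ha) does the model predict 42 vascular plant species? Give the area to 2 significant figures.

42 = 3.882 × A^0.239  ⇒  A^0.239 = 42/3.882 = 10.82
ln A = ln(10.82) / 0.239 = 2.3814 / 0.239 = 9.9642
A = e^9.9642 ≈ 21252 ha

21000 ha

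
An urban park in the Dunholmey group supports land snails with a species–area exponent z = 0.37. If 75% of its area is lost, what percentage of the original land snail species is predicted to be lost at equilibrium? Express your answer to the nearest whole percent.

40%

S_new/S_old = (A_new/A_old)^z = 0.25^0.37
= exp(0.37 × ln 0.25) = exp(0.37 × -1.3863) = exp(-0.5129) ≈ 0.5987
Fraction lost = 1 − 0.5987 = 0.4013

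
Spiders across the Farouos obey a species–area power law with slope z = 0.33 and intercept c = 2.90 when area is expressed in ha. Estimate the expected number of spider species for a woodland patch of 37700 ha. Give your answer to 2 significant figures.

94

S = 2.9 × 37700^0.33
ln S = ln 2.9 + 0.33 × ln 37700 = 1.0647 + 0.33 × 10.5374 = 4.5421
S = e^4.5421 ≈ 93.88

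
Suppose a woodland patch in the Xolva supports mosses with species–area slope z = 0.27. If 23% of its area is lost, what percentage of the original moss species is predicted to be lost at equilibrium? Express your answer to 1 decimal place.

S_new/S_old = (A_new/A_old)^z = 0.77^0.27
= exp(0.27 × ln 0.77) = exp(0.27 × -0.2614) = exp(-0.0706) ≈ 0.9319
Fraction lost = 1 − 0.9319 = 0.06814

6.8%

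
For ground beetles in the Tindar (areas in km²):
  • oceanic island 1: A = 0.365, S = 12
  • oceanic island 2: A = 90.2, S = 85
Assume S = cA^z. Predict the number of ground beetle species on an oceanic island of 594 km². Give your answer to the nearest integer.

z = ln(85/12) / ln(90.2/0.365) = 1.9577 / 5.5099 = 0.3553
c = 12 / 0.365^0.3553 = 12 / 0.699 = 17.17
S₃ = 17.17 × 594^0.3553 = 17.17 × 9.673 ≈ 166.1

166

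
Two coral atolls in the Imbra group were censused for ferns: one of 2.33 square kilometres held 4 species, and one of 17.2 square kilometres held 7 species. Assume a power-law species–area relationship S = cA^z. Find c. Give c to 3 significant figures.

3.16

z = ln(S₂/S₁) / ln(A₂/A₁) = ln(7/4) / ln(17.2/2.33) = 0.5596 / 1.9990 = 0.2799
c = S₁ / A₁^z = 4 / 2.33^0.2799 = 4 / 1.267 = 3.157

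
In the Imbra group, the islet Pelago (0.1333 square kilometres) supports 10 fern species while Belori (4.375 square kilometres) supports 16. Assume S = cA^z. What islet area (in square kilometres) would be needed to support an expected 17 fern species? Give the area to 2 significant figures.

6.9 square kilometres

z = ln(16/10) / ln(4.375/0.1333) = 0.4700 / 3.4911 = 0.1346
c = 10 / 0.1333^0.1346 = 10 / 0.7624 = 13.12
A = (17/13.12)^(1/0.1346) ⇒ ln A = ln(1.296)/0.1346 = 1.9262
A = e^1.9262 ≈ 6.863 square kilometres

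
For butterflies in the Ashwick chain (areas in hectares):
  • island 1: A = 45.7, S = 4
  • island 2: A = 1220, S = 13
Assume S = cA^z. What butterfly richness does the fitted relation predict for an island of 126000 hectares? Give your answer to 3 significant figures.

68.7

z = ln(13/4) / ln(1220/45.7) = 1.1787 / 3.2845 = 0.3589
c = 4 / 45.7^0.3589 = 4 / 3.942 = 1.015
S₃ = 1.015 × 126000^0.3589 = 1.015 × 67.65 ≈ 68.66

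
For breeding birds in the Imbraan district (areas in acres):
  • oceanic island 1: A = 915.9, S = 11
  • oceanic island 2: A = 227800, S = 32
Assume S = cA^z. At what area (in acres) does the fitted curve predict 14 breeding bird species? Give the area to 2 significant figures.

z = ln(32/11) / ln(227800/915.9) = 1.0678 / 5.5163 = 0.1936
c = 11 / 915.9^0.1936 = 11 / 3.744 = 2.938
A = (14/2.938)^(1/0.1936) ⇒ ln A = ln(4.765)/0.1936 = 8.0657
A = e^8.0657 ≈ 3183 acres

3200 acres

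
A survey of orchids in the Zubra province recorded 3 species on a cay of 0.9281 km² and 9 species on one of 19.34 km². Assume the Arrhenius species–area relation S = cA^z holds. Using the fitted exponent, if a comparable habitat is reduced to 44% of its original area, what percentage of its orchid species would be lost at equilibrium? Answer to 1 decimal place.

z = ln(9/3) / ln(19.34/0.9281) = 1.0986 / 3.0368 = 0.3618
S_new/S_old = (A_new/A_old)^z = 0.44^0.3618 = exp(0.3618 × -0.8210) = 0.743
Fraction lost = 1 − 0.743 = 0.257

25.7%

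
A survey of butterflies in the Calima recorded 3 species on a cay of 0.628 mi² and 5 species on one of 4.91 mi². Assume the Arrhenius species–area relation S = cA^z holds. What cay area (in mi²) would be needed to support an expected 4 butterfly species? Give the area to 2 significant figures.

z = ln(5/3) / ln(4.91/0.628) = 0.5108 / 2.0565 = 0.2484
c = 3 / 0.628^0.2484 = 3 / 0.8909 = 3.367
A = (4/3.367)^(1/0.2484) ⇒ ln A = ln(1.188)/0.2484 = 0.6929
A = e^0.6929 ≈ 2 mi²

2.0 mi²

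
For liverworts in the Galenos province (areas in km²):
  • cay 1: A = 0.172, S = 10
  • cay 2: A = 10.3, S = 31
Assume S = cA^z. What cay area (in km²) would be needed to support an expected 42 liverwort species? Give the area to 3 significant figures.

z = ln(31/10) / ln(10.3/0.172) = 1.1314 / 4.0924 = 0.2765
c = 10 / 0.172^0.2765 = 10 / 0.6147 = 16.27
A = (42/16.27)^(1/0.2765) ⇒ ln A = ln(2.582)/0.2765 = 3.4306
A = e^3.4306 ≈ 30.9 km²

30.9 km²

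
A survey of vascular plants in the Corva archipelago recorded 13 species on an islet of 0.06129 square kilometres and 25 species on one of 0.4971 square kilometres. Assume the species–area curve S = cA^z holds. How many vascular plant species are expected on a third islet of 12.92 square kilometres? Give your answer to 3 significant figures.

69.2

z = ln(25/13) / ln(0.4971/0.06129) = 0.6539 / 2.0932 = 0.3124
c = 13 / 0.06129^0.3124 = 13 / 0.418 = 31.1
S₃ = 31.1 × 12.92^0.3124 = 31.1 × 2.224 ≈ 69.17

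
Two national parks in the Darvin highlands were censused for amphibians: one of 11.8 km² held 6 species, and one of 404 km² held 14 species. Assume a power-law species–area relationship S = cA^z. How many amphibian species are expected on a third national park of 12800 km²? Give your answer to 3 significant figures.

z = ln(14/6) / ln(404/11.8) = 0.8473 / 3.5333 = 0.2398
c = 6 / 11.8^0.2398 = 6 / 1.807 = 3.32
S₃ = 3.32 × 12800^0.2398 = 3.32 × 9.659 ≈ 32.06

32.1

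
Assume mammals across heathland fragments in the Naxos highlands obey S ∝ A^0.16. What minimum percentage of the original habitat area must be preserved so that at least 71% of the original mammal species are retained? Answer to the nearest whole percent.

Need (A_new/A_old)^0.16 = 0.71, so A_new/A_old = 0.71^(1/0.16) = 0.71^6.25
ln(A_new/A_old) = ln 0.71 / 0.16 = -0.3425 / 0.16 = -2.1406
A_new/A_old = e^-2.1406 ≈ 0.1176

12%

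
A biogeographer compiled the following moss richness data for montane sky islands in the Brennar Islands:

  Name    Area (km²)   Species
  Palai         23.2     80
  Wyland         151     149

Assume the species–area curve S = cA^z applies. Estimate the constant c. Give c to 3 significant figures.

28.2

z = ln(S₂/S₁) / ln(A₂/A₁) = ln(149/80) / ln(151/23.2) = 0.6219 / 1.8731 = 0.3320
c = S₁ / A₁^z = 80 / 23.2^0.3320 = 80 / 2.84 = 28.17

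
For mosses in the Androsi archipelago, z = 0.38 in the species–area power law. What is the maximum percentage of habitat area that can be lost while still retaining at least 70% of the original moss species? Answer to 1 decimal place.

Need (A_new/A_old)^0.38 = 0.7, so A_new/A_old = 0.7^(1/0.38) = 0.7^2.632
ln(A_new/A_old) = ln 0.7 / 0.38 = -0.3567 / 0.38 = -0.9386
A_new/A_old = e^-0.9386 ≈ 0.3912
Fraction that can be lost = 1 − 0.3912 = 0.6088

60.9%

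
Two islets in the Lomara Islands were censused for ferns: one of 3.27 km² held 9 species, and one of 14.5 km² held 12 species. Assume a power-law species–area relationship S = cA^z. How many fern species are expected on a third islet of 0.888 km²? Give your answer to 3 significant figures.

z = ln(12/9) / ln(14.5/3.27) = 0.2877 / 1.4894 = 0.1932
c = 9 / 3.27^0.1932 = 9 / 1.257 = 7.159
S₃ = 7.159 × 0.888^0.1932 = 7.159 × 0.9773 ≈ 6.997

7.00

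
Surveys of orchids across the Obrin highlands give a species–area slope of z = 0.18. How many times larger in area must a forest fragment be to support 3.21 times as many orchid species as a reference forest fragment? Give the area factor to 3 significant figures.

652

(A₂/A₁)^0.18 = 3.21, so A₂/A₁ = 3.21^(1/0.18) = 3.21^5.556
ln(A₂/A₁) = ln 3.21 / 0.18 = 1.1663 / 0.18 = 6.4793
A₂/A₁ = e^6.4793 ≈ 651.5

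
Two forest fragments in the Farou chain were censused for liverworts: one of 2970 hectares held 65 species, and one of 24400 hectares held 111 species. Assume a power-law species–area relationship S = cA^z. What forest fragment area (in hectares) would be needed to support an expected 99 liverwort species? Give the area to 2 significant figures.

16000 hectares

z = ln(111/65) / ln(24400/2970) = 0.5351 / 2.1060 = 0.2541
c = 65 / 2970^0.2541 = 65 / 7.628 = 8.521
A = (99/8.521)^(1/0.2541) ⇒ ln A = ln(11.62)/0.2541 = 9.6521
A = e^9.6521 ≈ 15554 hectares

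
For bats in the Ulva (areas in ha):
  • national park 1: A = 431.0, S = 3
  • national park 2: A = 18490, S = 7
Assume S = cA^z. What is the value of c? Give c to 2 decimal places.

0.76

z = ln(S₂/S₁) / ln(A₂/A₁) = ln(7/3) / ln(18490/431) = 0.8473 / 3.7589 = 0.2254
c = S₁ / A₁^z = 3 / 431^0.2254 = 3 / 3.925 = 0.7643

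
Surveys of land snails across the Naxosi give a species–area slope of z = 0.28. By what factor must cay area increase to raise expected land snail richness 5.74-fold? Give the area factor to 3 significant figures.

513

(A₂/A₁)^0.28 = 5.74, so A₂/A₁ = 5.74^(1/0.28) = 5.74^3.571
ln(A₂/A₁) = ln 5.74 / 0.28 = 1.7475 / 0.28 = 6.2409
A₂/A₁ = e^6.2409 ≈ 513.3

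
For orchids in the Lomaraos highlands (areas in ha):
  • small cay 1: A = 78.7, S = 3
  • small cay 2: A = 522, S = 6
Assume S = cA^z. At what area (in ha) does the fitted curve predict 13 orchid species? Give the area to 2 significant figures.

z = ln(6/3) / ln(522/78.7) = 0.6931 / 1.8920 = 0.3664
c = 3 / 78.7^0.3664 = 3 / 4.95 = 0.6061
A = (13/0.6061)^(1/0.3664) ⇒ ln A = ln(21.45)/0.3664 = 8.3682
A = e^8.3682 ≈ 4308 ha

4300 ha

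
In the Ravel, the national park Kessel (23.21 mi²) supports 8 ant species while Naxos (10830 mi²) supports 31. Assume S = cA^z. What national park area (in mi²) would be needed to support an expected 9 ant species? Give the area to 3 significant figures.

z = ln(31/8) / ln(10830/23.21) = 1.3545 / 6.1455 = 0.2204
c = 8 / 23.21^0.2204 = 8 / 2 = 4
A = (9/4)^(1/0.2204) ⇒ ln A = ln(2.25)/0.2204 = 3.6790
A = e^3.6790 ≈ 39.61 mi²

39.6 mi²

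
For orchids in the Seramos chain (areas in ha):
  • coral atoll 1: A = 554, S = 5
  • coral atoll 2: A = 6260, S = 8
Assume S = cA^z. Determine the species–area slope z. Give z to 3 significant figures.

Taking logs: ln S = ln c + z ln A, so z = (ln S₂ − ln S₁)/(ln A₂ − ln A₁).
z = ln(8/5) / ln(6260/554) = ln(1.6) / ln(11.3) = 0.4700 / 2.4248 = 0.1938

0.194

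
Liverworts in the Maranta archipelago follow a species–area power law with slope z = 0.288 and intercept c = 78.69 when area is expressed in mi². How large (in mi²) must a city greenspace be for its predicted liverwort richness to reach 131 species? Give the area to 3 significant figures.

5.87 mi²

131 = 78.69 × A^0.288  ⇒  A^0.288 = 131/78.69 = 1.665
ln A = ln(1.665) / 0.288 = 0.5097 / 0.288 = 1.7697
A = e^1.7697 ≈ 5.869 mi²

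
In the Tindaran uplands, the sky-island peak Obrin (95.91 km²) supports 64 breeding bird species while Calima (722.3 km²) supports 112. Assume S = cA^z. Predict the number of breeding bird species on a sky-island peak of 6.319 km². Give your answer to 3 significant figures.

z = ln(112/64) / ln(722.3/95.91) = 0.5596 / 2.0190 = 0.2772
c = 64 / 95.91^0.2772 = 64 / 3.543 = 18.07
S₃ = 18.07 × 6.319^0.2772 = 18.07 × 1.667 ≈ 30.11

30.1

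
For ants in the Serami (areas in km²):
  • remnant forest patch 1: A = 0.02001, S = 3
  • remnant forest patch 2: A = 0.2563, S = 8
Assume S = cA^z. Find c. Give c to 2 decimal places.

z = ln(S₂/S₁) / ln(A₂/A₁) = ln(8/3) / ln(0.2563/0.02001) = 0.9808 / 2.5501 = 0.3846
c = S₁ / A₁^z = 3 / 0.02001^0.3846 = 3 / 0.2221 = 13.51

13.51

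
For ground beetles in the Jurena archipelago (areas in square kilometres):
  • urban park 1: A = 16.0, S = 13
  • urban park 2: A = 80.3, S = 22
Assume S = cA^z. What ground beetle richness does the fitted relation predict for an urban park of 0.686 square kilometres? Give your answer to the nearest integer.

z = ln(22/13) / ln(80.3/16) = 0.5261 / 1.6132 = 0.3261
c = 13 / 16^0.3261 = 13 / 2.47 = 5.263
S₃ = 5.263 × 0.686^0.3261 = 5.263 × 0.8843 ≈ 4.655

5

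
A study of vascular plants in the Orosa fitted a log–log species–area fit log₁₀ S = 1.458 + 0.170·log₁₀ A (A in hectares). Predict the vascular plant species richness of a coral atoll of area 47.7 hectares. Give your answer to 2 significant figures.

55

S = 28.71 × 47.7^0.17
ln S = ln 28.71 + 0.17 × ln 47.7 = 3.3572 + 0.17 × 3.8649 = 4.0142
S = e^4.0142 ≈ 55.38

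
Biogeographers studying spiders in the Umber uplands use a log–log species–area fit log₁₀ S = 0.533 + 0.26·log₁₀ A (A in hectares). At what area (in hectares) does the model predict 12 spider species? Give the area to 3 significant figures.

126 hectares

12 = 3.412 × A^0.26  ⇒  A^0.26 = 12/3.412 = 3.517
ln A = ln(3.517) / 0.26 = 1.2576 / 0.26 = 4.8370
A = e^4.8370 ≈ 126.1 hectares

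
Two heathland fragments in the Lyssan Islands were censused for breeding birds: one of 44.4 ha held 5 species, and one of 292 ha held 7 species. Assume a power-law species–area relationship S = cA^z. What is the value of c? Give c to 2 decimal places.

2.54

z = ln(S₂/S₁) / ln(A₂/A₁) = ln(7/5) / ln(292/44.4) = 0.3365 / 1.8835 = 0.1786
c = S₁ / A₁^z = 5 / 44.4^0.1786 = 5 / 1.969 = 2.539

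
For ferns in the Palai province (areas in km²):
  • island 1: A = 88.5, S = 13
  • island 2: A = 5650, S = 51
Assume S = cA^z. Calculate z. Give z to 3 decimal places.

0.329

Taking logs: ln S = ln c + z ln A, so z = (ln S₂ − ln S₁)/(ln A₂ − ln A₁).
z = ln(51/13) / ln(5650/88.5) = ln(3.923) / ln(63.84) = 1.3669 / 4.1564 = 0.3289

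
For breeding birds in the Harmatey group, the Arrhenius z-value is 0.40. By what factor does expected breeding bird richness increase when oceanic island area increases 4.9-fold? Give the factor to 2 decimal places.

1.89

S₂/S₁ = (A₂/A₁)^z = 4.9^0.4
ln(S₂/S₁) = 0.4 × ln 4.9 = 0.4 × 1.5892 = 0.6357
S₂/S₁ = e^0.6357 ≈ 1.888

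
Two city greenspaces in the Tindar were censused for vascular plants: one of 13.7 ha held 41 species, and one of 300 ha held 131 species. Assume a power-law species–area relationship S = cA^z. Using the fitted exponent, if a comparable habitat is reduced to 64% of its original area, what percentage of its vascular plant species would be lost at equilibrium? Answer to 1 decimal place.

15.5%

z = ln(131/41) / ln(300/13.7) = 1.1616 / 3.0864 = 0.3764
S_new/S_old = (A_new/A_old)^z = 0.64^0.3764 = exp(0.3764 × -0.4463) = 0.8454
Fraction lost = 1 − 0.8454 = 0.1546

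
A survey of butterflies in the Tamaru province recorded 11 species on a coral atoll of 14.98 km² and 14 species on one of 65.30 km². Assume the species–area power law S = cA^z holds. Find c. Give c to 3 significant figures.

z = ln(S₂/S₁) / ln(A₂/A₁) = ln(14/11) / ln(65.3/14.98) = 0.2412 / 1.4723 = 0.1638
c = S₁ / A₁^z = 11 / 14.98^0.1638 = 11 / 1.558 = 7.061

7.06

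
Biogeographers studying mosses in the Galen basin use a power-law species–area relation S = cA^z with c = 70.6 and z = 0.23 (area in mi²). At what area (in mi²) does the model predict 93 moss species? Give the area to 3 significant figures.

93 = 70.6 × A^0.23  ⇒  A^0.23 = 93/70.6 = 1.317
ln A = ln(1.317) / 0.23 = 0.2756 / 0.23 = 1.1981
A = e^1.1981 ≈ 3.314 mi²

3.31 mi²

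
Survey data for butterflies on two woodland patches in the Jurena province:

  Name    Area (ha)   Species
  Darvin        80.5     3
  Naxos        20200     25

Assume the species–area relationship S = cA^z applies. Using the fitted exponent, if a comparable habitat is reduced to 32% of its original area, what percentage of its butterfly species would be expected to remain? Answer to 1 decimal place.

z = ln(25/3) / ln(20200/80.5) = 2.1203 / 5.5252 = 0.3837
S_new/S_old = (A_new/A_old)^z = 0.32^0.3837 = exp(0.3837 × -1.1394) = 0.6458

64.6%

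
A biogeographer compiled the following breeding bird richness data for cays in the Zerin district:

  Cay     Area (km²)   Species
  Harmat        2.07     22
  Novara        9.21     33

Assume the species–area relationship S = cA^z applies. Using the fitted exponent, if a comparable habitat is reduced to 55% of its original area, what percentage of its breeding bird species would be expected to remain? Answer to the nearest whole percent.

85%

z = ln(33/22) / ln(9.21/2.07) = 0.4055 / 1.4927 = 0.2716
S_new/S_old = (A_new/A_old)^z = 0.55^0.2716 = exp(0.2716 × -0.5978) = 0.8501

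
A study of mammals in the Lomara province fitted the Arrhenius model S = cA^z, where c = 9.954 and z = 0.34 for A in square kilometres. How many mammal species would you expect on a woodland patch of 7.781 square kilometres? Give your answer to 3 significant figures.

20.0

S = 9.954 × 7.781^0.34
ln S = ln 9.954 + 0.34 × ln 7.781 = 2.2980 + 0.34 × 2.0517 = 2.9955
S = e^2.9955 ≈ 20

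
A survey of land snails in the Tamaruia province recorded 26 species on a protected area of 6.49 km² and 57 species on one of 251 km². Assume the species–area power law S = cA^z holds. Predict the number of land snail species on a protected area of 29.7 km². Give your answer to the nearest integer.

z = ln(57/26) / ln(251/6.49) = 0.7850 / 3.6552 = 0.2148
c = 26 / 6.49^0.2148 = 26 / 1.494 = 17.4
S₃ = 17.4 × 29.7^0.2148 = 17.4 × 2.071 ≈ 36.04

36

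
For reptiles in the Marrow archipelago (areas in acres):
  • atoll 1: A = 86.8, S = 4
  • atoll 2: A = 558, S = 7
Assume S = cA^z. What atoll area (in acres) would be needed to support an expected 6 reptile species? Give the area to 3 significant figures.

334 acres

z = ln(7/4) / ln(558/86.8) = 0.5596 / 1.8608 = 0.3007
c = 4 / 86.8^0.3007 = 4 / 3.828 = 1.045
A = (6/1.045)^(1/0.3007) ⇒ ln A = ln(5.742)/0.3007 = 5.8118
A = e^5.8118 ≈ 334.2 acres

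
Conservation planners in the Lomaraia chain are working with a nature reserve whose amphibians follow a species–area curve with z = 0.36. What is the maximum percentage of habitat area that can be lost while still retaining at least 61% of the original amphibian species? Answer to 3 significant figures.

74.7%

Need (A_new/A_old)^0.36 = 0.61, so A_new/A_old = 0.61^(1/0.36) = 0.61^2.778
ln(A_new/A_old) = ln 0.61 / 0.36 = -0.4943 / 0.36 = -1.3730
A_new/A_old = e^-1.3730 ≈ 0.2533
Fraction that can be lost = 1 − 0.2533 = 0.7467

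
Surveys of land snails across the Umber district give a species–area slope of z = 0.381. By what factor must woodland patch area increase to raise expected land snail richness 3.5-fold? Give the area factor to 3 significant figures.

26.8

(A₂/A₁)^0.381 = 3.5, so A₂/A₁ = 3.5^(1/0.381) = 3.5^2.625
ln(A₂/A₁) = ln 3.5 / 0.381 = 1.2528 / 0.381 = 3.2881
A₂/A₁ = e^3.2881 ≈ 26.79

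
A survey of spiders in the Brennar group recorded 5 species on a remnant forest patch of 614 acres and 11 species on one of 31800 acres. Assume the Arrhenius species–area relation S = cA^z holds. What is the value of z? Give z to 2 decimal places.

0.20

Taking logs: ln S = ln c + z ln A, so z = (ln S₂ − ln S₁)/(ln A₂ − ln A₁).
z = ln(11/5) / ln(31800/614) = ln(2.2) / ln(51.79) = 0.7885 / 3.9472 = 0.1997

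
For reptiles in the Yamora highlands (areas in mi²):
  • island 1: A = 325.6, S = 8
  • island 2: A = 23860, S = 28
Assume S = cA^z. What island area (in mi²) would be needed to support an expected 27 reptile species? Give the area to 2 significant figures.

21000 mi²

z = ln(28/8) / ln(23860/325.6) = 1.2528 / 4.2943 = 0.2917
c = 8 / 325.6^0.2917 = 8 / 5.408 = 1.479
A = (27/1.479)^(1/0.2917) ⇒ ln A = ln(18.25)/0.2917 = 9.9553
A = e^9.9553 ≈ 21063 mi²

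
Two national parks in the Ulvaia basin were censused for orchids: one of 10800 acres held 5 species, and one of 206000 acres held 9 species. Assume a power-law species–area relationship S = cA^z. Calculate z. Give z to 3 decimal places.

0.199

Taking logs: ln S = ln c + z ln A, so z = (ln S₂ − ln S₁)/(ln A₂ − ln A₁).
z = ln(9/5) / ln(206000/10800) = ln(1.8) / ln(19.07) = 0.5878 / 2.9483 = 0.1994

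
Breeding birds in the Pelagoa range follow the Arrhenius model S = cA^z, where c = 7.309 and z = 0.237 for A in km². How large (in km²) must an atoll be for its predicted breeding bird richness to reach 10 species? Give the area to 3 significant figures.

3.75 km²

10 = 7.309 × A^0.237  ⇒  A^0.237 = 10/7.309 = 1.368
ln A = ln(1.368) / 0.237 = 0.3135 / 0.237 = 1.3227
A = e^1.3227 ≈ 3.754 km²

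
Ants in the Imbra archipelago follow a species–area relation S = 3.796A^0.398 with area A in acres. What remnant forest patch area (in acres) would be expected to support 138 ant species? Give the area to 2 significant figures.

8300 acres

138 = 3.796 × A^0.398  ⇒  A^0.398 = 138/3.796 = 36.35
ln A = ln(36.35) / 0.398 = 3.5933 / 0.398 = 9.0284
A = e^9.0284 ≈ 8337 acres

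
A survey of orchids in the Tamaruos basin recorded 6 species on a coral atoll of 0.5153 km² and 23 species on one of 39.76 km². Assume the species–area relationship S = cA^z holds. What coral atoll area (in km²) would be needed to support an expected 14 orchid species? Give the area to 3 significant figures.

z = ln(23/6) / ln(39.76/0.5153) = 1.3437 / 4.3459 = 0.3092
c = 6 / 0.5153^0.3092 = 6 / 0.8146 = 7.365
A = (14/7.365)^(1/0.3092) ⇒ ln A = ln(1.901)/0.3092 = 2.0773
A = e^2.0773 ≈ 7.983 km²

7.98 km²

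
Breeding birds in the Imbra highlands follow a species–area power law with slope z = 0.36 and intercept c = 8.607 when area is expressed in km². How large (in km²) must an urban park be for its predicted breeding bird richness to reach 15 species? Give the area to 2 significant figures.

15 = 8.607 × A^0.36  ⇒  A^0.36 = 15/8.607 = 1.743
ln A = ln(1.743) / 0.36 = 0.5555 / 0.36 = 1.5430
A = e^1.5430 ≈ 4.679 km²

4.7 km²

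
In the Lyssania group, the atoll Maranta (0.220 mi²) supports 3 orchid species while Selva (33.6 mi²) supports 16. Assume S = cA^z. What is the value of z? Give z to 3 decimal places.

0.333

Taking logs: ln S = ln c + z ln A, so z = (ln S₂ − ln S₁)/(ln A₂ − ln A₁).
z = ln(16/3) / ln(33.6/0.22) = ln(5.333) / ln(152.7) = 1.6740 / 5.0287 = 0.3329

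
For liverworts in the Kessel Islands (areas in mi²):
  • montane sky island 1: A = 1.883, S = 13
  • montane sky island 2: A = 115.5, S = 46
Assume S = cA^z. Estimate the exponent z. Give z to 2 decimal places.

Taking logs: ln S = ln c + z ln A, so z = (ln S₂ − ln S₁)/(ln A₂ − ln A₁).
z = ln(46/13) / ln(115.5/1.883) = ln(3.538) / ln(61.34) = 1.2637 / 4.1164 = 0.3070

0.31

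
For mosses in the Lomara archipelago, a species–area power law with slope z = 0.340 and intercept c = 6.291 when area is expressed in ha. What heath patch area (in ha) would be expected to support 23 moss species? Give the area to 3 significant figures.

23 = 6.291 × A^0.34  ⇒  A^0.34 = 23/6.291 = 3.656
ln A = ln(3.656) / 0.34 = 1.2964 / 0.34 = 3.8129
A = e^3.8129 ≈ 45.28 ha

45.3 ha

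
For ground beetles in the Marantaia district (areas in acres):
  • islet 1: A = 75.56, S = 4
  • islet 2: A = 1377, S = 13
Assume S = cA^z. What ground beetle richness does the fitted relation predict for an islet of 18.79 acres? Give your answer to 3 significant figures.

z = ln(13/4) / ln(1377/75.56) = 1.1787 / 2.9027 = 0.4060
c = 4 / 75.56^0.4060 = 4 / 5.79 = 0.6908
S₃ = 0.6908 × 18.79^0.4060 = 0.6908 × 3.291 ≈ 2.273

2.27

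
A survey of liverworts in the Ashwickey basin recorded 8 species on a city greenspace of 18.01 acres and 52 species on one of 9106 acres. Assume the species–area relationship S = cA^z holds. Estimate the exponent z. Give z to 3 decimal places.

Taking logs: ln S = ln c + z ln A, so z = (ln S₂ − ln S₁)/(ln A₂ − ln A₁).
z = ln(52/8) / ln(9106/18.01) = ln(6.5) / ln(505.6) = 1.8718 / 6.2258 = 0.3007

0.301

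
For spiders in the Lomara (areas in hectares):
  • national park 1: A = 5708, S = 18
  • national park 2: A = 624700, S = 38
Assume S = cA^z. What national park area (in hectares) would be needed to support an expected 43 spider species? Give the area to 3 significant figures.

z = ln(38/18) / ln(624700/5708) = 0.7472 / 4.6954 = 0.1591
c = 18 / 5708^0.1591 = 18 / 3.961 = 4.544
A = (43/4.544)^(1/0.1591) ⇒ ln A = ln(9.462)/0.1591 = 14.1218
A = e^14.1218 ≈ 1358378 hectares

1360000 hectares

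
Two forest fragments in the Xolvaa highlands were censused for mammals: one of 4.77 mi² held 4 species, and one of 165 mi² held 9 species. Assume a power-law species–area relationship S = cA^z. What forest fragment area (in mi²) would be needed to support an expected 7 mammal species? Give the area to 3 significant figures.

55.0 mi²

z = ln(9/4) / ln(165/4.77) = 0.8109 / 3.5436 = 0.2288
c = 4 / 4.77^0.2288 = 4 / 1.43 = 2.798
A = (7/2.798)^(1/0.2288) ⇒ ln A = ln(2.502)/0.2288 = 4.0078
A = e^4.0078 ≈ 55.02 mi²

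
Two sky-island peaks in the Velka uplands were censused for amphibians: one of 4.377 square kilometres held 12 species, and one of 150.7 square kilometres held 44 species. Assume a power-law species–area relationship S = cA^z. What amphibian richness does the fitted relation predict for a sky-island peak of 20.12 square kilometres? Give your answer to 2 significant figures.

21

z = ln(44/12) / ln(150.7/4.377) = 1.2993 / 3.5389 = 0.3671
c = 12 / 4.377^0.3671 = 12 / 1.719 = 6.979
S₃ = 6.979 × 20.12^0.3671 = 6.979 × 3.01 ≈ 21.01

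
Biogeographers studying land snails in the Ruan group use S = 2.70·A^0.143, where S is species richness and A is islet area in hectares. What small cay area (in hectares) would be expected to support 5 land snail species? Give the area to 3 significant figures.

5 = 2.7 × A^0.143  ⇒  A^0.143 = 5/2.7 = 1.852
ln A = ln(1.852) / 0.143 = 0.6162 / 0.143 = 4.3090
A = e^4.3090 ≈ 74.37 hectares

74.4 hectares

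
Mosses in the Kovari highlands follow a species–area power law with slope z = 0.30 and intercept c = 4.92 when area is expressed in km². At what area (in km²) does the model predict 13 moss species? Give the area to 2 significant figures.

26 km²

13 = 4.92 × A^0.3  ⇒  A^0.3 = 13/4.92 = 2.642
ln A = ln(2.642) / 0.3 = 0.9716 / 0.3 = 3.2388
A = e^3.2388 ≈ 25.5 km²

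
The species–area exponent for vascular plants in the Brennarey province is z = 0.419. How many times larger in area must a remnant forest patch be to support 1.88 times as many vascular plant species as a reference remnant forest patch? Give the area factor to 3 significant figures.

4.51

(A₂/A₁)^0.419 = 1.88, so A₂/A₁ = 1.88^(1/0.419) = 1.88^2.387
ln(A₂/A₁) = ln 1.88 / 0.419 = 0.6313 / 0.419 = 1.5066
A₂/A₁ = e^1.5066 ≈ 4.511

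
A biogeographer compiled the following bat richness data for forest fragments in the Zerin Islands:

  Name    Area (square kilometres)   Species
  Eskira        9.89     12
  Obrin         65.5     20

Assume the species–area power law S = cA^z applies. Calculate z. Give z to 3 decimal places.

Taking logs: ln S = ln c + z ln A, so z = (ln S₂ − ln S₁)/(ln A₂ − ln A₁).
z = ln(20/12) / ln(65.5/9.89) = ln(1.667) / ln(6.623) = 0.5108 / 1.8905 = 0.2702

0.270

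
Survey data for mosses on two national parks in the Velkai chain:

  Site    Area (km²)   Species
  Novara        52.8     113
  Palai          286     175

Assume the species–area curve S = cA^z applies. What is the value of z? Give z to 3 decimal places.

0.259

Taking logs: ln S = ln c + z ln A, so z = (ln S₂ − ln S₁)/(ln A₂ − ln A₁).
z = ln(175/113) / ln(286/52.8) = ln(1.549) / ln(5.417) = 0.4374 / 1.6895 = 0.2589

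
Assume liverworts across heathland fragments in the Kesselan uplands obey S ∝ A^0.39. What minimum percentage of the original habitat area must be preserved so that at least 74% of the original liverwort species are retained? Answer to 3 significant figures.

46.2%

Need (A_new/A_old)^0.39 = 0.74, so A_new/A_old = 0.74^(1/0.39) = 0.74^2.564
ln(A_new/A_old) = ln 0.74 / 0.39 = -0.3011 / 0.39 = -0.7721
A_new/A_old = e^-0.7721 ≈ 0.4621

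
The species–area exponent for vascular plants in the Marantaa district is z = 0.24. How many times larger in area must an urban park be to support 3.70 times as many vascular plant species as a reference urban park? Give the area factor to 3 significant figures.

233

(A₂/A₁)^0.24 = 3.7, so A₂/A₁ = 3.7^(1/0.24) = 3.7^4.167
ln(A₂/A₁) = ln 3.7 / 0.24 = 1.3083 / 0.24 = 5.4514
A₂/A₁ = e^5.4514 ≈ 233.1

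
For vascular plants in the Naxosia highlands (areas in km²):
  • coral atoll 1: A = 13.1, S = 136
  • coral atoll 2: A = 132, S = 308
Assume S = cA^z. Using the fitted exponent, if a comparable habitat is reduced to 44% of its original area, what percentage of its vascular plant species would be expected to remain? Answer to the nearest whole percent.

75%

z = ln(308/136) / ln(132/13.1) = 0.8174 / 2.3102 = 0.3538
S_new/S_old = (A_new/A_old)^z = 0.44^0.3538 = exp(0.3538 × -0.8210) = 0.7479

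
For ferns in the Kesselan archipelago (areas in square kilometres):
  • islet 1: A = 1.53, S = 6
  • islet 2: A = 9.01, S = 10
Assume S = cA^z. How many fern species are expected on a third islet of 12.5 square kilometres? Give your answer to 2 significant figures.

z = ln(10/6) / ln(9.01/1.53) = 0.5108 / 1.7731 = 0.2881
c = 6 / 1.53^0.2881 = 6 / 1.13 = 5.308
S₃ = 5.308 × 12.5^0.2881 = 5.308 × 2.07 ≈ 10.99

11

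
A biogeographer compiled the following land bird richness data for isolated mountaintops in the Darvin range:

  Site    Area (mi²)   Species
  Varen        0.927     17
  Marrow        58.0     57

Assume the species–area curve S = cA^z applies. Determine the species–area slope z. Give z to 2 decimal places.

0.29

Taking logs: ln S = ln c + z ln A, so z = (ln S₂ − ln S₁)/(ln A₂ − ln A₁).
z = ln(57/17) / ln(58/0.927) = ln(3.353) / ln(62.57) = 1.2098 / 4.1362 = 0.2925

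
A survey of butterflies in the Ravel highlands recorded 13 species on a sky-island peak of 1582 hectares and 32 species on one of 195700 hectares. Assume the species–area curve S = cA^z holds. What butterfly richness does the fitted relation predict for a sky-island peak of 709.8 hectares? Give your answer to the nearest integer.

11

z = ln(32/13) / ln(195700/1582) = 0.9008 / 4.8179 = 0.1870
c = 13 / 1582^0.1870 = 13 / 3.964 = 3.279
S₃ = 3.279 × 709.8^0.1870 = 3.279 × 3.412 ≈ 11.19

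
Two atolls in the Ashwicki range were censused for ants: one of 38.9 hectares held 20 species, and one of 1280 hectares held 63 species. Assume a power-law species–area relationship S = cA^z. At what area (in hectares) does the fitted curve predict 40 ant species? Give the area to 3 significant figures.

z = ln(63/20) / ln(1280/38.9) = 1.1474 / 3.4936 = 0.3284
c = 20 / 38.9^0.3284 = 20 / 3.328 = 6.01
A = (40/6.01)^(1/0.3284) ⇒ ln A = ln(6.656)/0.3284 = 5.7715
A = e^5.7715 ≈ 321 hectares

321 hectares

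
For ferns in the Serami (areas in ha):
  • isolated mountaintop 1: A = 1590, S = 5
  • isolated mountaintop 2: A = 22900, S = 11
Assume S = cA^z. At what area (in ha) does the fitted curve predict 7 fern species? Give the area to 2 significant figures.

z = ln(11/5) / ln(22900/1590) = 0.7885 / 2.6674 = 0.2956
c = 5 / 1590^0.2956 = 5 / 8.837 = 0.5658
A = (7/0.5658)^(1/0.2956) ⇒ ln A = ln(12.37)/0.2956 = 8.5098
A = e^8.5098 ≈ 4963 ha

5000 ha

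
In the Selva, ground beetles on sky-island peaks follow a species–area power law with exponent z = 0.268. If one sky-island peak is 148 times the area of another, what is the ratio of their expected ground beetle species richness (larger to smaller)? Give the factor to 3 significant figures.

S₂/S₁ = (A₂/A₁)^z = 148^0.268
ln(S₂/S₁) = 0.268 × ln 148 = 0.268 × 4.9972 = 1.3393
S₂/S₁ = e^1.3393 ≈ 3.816

3.82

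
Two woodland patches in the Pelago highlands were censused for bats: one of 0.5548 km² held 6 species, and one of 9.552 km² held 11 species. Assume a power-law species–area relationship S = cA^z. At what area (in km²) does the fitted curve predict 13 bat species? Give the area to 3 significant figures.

20.9 km²

z = ln(11/6) / ln(9.552/0.5548) = 0.6061 / 2.8459 = 0.2130
c = 6 / 0.5548^0.2130 = 6 / 0.8821 = 6.802
A = (13/6.802)^(1/0.2130) ⇒ ln A = ln(1.911)/0.2130 = 3.0411
A = e^3.0411 ≈ 20.93 km²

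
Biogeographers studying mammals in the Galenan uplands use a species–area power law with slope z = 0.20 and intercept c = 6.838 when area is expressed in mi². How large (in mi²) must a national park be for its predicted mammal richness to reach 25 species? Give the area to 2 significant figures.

650 mi²

25 = 6.838 × A^0.2  ⇒  A^0.2 = 25/6.838 = 3.656
ln A = ln(3.656) / 0.2 = 1.2964 / 0.2 = 6.4819
A = e^6.4819 ≈ 653.2 mi²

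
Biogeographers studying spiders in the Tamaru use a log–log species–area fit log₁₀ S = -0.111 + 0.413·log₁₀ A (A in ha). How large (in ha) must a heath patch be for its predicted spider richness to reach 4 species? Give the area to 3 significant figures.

53.3 ha

4 = 0.7745 × A^0.413  ⇒  A^0.413 = 4/0.7745 = 5.165
ln A = ln(5.165) / 0.413 = 1.6419 / 0.413 = 3.9755
A = e^3.9755 ≈ 53.28 ha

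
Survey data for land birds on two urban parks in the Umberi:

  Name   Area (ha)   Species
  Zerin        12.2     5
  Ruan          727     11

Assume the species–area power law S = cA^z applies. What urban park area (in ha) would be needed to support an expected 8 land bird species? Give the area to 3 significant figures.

z = ln(11/5) / ln(727/12.2) = 0.7885 / 4.0875 = 0.1929
c = 5 / 12.2^0.1929 = 5 / 1.62 = 3.086
A = (8/3.086)^(1/0.1929) ⇒ ln A = ln(2.592)/0.1929 = 4.9380
A = e^4.9380 ≈ 139.5 ha

139 ha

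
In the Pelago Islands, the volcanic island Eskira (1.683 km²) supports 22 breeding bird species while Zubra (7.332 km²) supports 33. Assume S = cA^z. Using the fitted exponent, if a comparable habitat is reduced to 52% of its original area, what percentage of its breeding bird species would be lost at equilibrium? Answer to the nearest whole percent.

16%

z = ln(33/22) / ln(7.332/1.683) = 0.4055 / 1.4717 = 0.2755
S_new/S_old = (A_new/A_old)^z = 0.52^0.2755 = exp(0.2755 × -0.6539) = 0.8351
Fraction lost = 1 − 0.8351 = 0.1649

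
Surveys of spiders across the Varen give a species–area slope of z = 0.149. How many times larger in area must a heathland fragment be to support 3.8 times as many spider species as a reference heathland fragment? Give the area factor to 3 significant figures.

7780

(A₂/A₁)^0.149 = 3.8, so A₂/A₁ = 3.8^(1/0.149) = 3.8^6.711
ln(A₂/A₁) = ln 3.8 / 0.149 = 1.3350 / 0.149 = 8.9597
A₂/A₁ = e^8.9597 ≈ 7783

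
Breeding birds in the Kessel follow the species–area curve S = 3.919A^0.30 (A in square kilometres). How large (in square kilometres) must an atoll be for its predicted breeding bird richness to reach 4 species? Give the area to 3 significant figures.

1.07 square kilometres

4 = 3.919 × A^0.3  ⇒  A^0.3 = 4/3.919 = 1.021
ln A = ln(1.021) / 0.3 = 0.0205 / 0.3 = 0.0682
A = e^0.0682 ≈ 1.071 square kilometres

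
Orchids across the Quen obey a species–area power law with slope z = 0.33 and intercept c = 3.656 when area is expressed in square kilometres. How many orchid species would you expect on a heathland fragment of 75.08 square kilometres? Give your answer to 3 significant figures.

15.2

S = 3.656 × 75.08^0.33
ln S = ln 3.656 + 0.33 × ln 75.08 = 1.2964 + 0.33 × 4.3186 = 2.7215
S = e^2.7215 ≈ 15.2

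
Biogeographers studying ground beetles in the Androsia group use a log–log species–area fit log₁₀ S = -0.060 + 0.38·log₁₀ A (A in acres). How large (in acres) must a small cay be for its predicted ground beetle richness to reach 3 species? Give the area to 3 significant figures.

3 = 0.871 × A^0.38  ⇒  A^0.38 = 3/0.871 = 3.444
ln A = ln(3.444) / 0.38 = 1.2368 / 0.38 = 3.2547
A = e^3.2547 ≈ 25.91 acres

25.9 acres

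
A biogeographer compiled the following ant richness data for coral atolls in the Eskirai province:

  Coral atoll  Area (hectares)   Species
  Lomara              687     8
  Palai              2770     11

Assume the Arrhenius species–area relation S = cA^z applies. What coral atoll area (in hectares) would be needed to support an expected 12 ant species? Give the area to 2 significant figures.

z = ln(11/8) / ln(2770/687) = 0.3185 / 1.3943 = 0.2284
c = 8 / 687^0.2284 = 8 / 4.446 = 1.799
A = (12/1.799)^(1/0.2284) ⇒ ln A = ln(6.669)/0.2284 = 8.3076
A = e^8.3076 ≈ 4054 hectares

4100 hectares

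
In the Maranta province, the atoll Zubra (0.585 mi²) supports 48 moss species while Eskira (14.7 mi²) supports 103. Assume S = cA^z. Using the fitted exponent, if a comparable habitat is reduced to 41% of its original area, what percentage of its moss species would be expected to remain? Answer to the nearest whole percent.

81%

z = ln(103/48) / ln(14.7/0.585) = 0.7635 / 3.2240 = 0.2368
S_new/S_old = (A_new/A_old)^z = 0.41^0.2368 = exp(0.2368 × -0.8916) = 0.8096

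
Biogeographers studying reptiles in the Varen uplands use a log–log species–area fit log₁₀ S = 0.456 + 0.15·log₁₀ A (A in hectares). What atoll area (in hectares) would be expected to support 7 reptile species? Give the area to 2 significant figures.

7 = 2.858 × A^0.15  ⇒  A^0.15 = 7/2.858 = 2.45
ln A = ln(2.45) / 0.15 = 0.8959 / 0.15 = 5.9729
A = e^5.9729 ≈ 392.6 hectares

390 hectares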